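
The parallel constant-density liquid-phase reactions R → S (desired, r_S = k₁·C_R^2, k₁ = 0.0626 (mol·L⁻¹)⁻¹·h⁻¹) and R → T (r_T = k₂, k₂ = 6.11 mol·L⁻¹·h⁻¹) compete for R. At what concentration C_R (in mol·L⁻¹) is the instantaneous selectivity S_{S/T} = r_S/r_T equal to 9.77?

30.9 mol·L⁻¹

S_{S/T} = (k₁/k₂)·C_R^2 ⇒ C_R = (S·k₂/k₁)^(0.5).
= (9.77×6.11/0.0626)^(0.5) = (953.6)^(0.5) = 30.9 mol·L⁻¹.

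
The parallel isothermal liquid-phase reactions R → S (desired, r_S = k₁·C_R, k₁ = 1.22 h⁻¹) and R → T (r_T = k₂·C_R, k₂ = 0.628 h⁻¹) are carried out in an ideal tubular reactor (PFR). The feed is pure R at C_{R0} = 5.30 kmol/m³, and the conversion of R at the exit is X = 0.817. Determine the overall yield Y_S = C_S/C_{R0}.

0.539

C_R = C_{R0}(1−X) = 0.9699 kmol/m³.
Both paths are first order in R, so the instantaneous fraction to S is constant: dC_S/d(−C_R) = k₁/(k₁+k₂) = 0.6602.
C_S = 0.6602·(C_{R0}−C_R) = 0.6602×4.330 = 2.86 kmol/m³.
Y_S = C_S/C_{R0} = 2.859/5.30 = 0.539.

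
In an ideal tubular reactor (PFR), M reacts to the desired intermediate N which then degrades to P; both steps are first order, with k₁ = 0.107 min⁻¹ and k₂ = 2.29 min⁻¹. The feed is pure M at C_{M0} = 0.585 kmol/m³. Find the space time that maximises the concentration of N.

1.40 min

For first-order series the maximum of C_N occurs at τ_opt = ln(k₂/k₁)/(k₂−k₁).
= ln(2.29/0.107)/(2.29−0.107) = ln(21.40)/2.183 = 3.063/2.183 = 1.40 min.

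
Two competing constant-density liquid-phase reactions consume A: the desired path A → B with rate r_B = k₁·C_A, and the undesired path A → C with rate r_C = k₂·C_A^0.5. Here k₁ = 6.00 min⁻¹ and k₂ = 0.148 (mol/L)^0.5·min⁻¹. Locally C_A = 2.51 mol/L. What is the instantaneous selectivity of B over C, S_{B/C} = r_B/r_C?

S_{B/C} = r_B/r_C = (k₁·C_A)/(k₂·C_A^0.5) = (k₁/k₂)·C_A^0.5.
= (6.00×2.510) / (0.148×2.510^0.5) = 15.06/0.2345 = 64.2.
Since the desired path is higher order in A, keeping C_A high (PFR or concentrated feed) favours B.

64.2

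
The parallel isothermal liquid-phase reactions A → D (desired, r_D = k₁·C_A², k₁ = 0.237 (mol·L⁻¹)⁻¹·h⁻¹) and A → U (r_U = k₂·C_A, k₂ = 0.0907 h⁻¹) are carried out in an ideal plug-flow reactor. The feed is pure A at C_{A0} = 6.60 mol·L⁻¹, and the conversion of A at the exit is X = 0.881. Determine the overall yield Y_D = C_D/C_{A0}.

C_A = C_{A0}(1−X) = 0.7854 mol·L⁻¹.
Along a PFR/batch, dC_U/dC_A = −r_U/(r_D+r_U) = −k₂/(k₂+k₁·C_A).
Integrating from C_{A0} to C_A: C_U = (0.0907/0.237)·ln[(0.0907+0.237·6.60)/(0.0907+0.237·0.785)] = 0.3827·ln(1.655/0.2768) = 0.6843 mol·L⁻¹.
Then C_D = (C_{A0}−C_A) − C_U = 5.815 − 0.6843 = 5.130 mol·L⁻¹.
Y_D = C_D/C_{A0} = 5.130/6.60 = 0.777.

0.777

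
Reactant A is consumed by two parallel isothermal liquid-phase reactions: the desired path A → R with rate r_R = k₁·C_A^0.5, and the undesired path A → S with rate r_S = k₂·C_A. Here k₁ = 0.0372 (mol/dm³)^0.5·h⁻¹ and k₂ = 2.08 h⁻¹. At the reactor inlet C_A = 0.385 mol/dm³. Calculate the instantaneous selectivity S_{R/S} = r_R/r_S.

0.0288

S_{R/S} = r_R/r_S = (k₁·C_A^0.5)/(k₂·C_A) = (k₁/k₂)·C_A^-0.5.
= (0.0372×0.3850^0.5) / (2.08×0.3850) = 0.02308/0.8008 = 0.0288.
The undesired path is higher order in A, so low C_A (CSTR or dilute feed) favours R.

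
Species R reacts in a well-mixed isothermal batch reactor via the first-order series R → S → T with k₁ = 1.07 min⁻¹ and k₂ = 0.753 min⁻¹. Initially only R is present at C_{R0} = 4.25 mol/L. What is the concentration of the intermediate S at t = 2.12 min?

1.42 mol/L

For first-order series with pure R initially, C_S(t) = k₁C_{R0}/(k₂−k₁)·(e^(−k₁t) − e^(−k₂t)).
e^(−k₁t) = e^(−1.07×2.12) = e^(−2.268) = 0.1035; e^(−k₂t) = e^(−1.596) = 0.2026.
C_S = 1.07×4.25/(0.753−1.07) × (0.1035−0.2026) = (-14.35)×(-0.09916) = 1.422 mol/L.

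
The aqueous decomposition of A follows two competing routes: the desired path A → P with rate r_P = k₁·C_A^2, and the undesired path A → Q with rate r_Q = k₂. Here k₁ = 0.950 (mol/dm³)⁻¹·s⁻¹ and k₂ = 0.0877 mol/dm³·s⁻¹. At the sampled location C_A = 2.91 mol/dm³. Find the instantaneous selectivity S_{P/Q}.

S_{P/Q} = r_P/r_Q = (k₁·C_A^2)/(k₂) = (k₁/k₂)·C_A^2.
= (0.950×2.910^2) / (0.0877) = 8.045/0.08770 = 91.7.
Since the desired path is higher order in A, keeping C_A high (PFR or concentrated feed) favours P.

91.7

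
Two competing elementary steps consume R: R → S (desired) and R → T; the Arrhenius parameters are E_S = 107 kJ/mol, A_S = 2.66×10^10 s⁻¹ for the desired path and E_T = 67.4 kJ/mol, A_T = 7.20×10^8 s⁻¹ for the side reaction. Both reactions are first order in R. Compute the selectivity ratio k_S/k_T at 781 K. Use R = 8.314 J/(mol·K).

With equal orders, S_{S/T} = k_S/k_T = (A_S/A_T)·exp[(E_T−E_S)/(RT)].
(E_T−E_S)/(RT) = (67.4−107)×10³/(8.314×781) = -39600/6493 = -6.099.
k_S/k_T = (2.66×10^10/7.20×10^8)·exp(-6.099) = 36.94 × 0.002246 = 0.0830.
Since E_S > E_T, raising the temperature improves selectivity toward S.

0.0830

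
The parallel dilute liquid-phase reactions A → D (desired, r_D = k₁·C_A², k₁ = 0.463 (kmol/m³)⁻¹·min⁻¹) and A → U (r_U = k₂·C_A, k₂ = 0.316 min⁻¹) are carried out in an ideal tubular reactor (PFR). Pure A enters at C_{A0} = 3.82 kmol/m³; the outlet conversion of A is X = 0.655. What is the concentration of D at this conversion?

C_A = C_{A0}(1−X) = 1.318 kmol/m³.
Along a PFR/batch, dC_U/dC_A = −r_U/(r_D+r_U) = −k₂/(k₂+k₁·C_A).
Integrating from C_{A0} to C_A: C_U = (0.316/0.463)·ln[(0.316+0.463·3.82)/(0.316+0.463·1.32)] = 0.6825·ln(2.085/0.9262) = 0.5537 kmol/m³.
Then C_D = (C_{A0}−C_A) − C_U = 2.502 − 0.5537 = 1.948 kmol/m³.

1.95 kmol/m³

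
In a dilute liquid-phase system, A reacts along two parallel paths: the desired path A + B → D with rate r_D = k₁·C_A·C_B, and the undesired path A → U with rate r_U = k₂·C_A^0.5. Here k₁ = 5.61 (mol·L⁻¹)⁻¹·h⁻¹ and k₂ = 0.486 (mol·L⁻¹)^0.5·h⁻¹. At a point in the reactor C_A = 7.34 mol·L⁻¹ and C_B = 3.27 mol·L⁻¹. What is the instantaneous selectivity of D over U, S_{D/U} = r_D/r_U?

102

S_{D/U} = r_D/r_U = (k₁·C_A·C_B)/(k₂·C_A^0.5) = (k₁/k₂)·C_A^0.5·C_B.
= (5.61×7.340×3.270) / (0.486×7.340^0.5) = 134.7/1.317 = 102.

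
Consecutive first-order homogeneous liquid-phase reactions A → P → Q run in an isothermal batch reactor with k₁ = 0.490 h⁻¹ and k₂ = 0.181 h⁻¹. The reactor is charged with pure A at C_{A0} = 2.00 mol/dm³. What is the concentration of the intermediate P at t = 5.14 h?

Solving the coupled first-order balances gives C_P(t) = [k₁/(k₂−k₁)]·C_{A0}·(e^(−k₁t) − e^(−k₂t)).
e^(−k₁t) = e^(−0.490×5.14) = e^(−2.519) = 0.08057; e^(−k₂t) = e^(−0.9303) = 0.3944.
C_P = 0.490×2.00/(0.181−0.490) × (0.08057−0.3944) = (-3.172)×(-0.3138) = 0.9954 mol/dm³.

0.995 mol/dm³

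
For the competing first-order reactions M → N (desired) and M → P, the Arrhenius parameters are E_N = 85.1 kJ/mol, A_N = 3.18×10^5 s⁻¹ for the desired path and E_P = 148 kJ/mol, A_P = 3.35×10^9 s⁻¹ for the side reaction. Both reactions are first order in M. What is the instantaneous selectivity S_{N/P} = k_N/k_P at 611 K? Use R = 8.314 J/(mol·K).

Since both paths have the same order in M, the concentration cancels and S_{N/P} = k_N/k_P = (A_N/A_P)·exp[(E_P−E_N)/(RT)].
(E_P−E_N)/(RT) = (148−85.1)×10³/(8.314×611) = 62900/5080 = 12.38.
k_N/k_P = (3.18×10^5/3.35×10^9)·exp(12.38) = 9.493×10^-5 × 2.385×10^5 = 22.6.
Since E_N < E_P, lowering the temperature improves selectivity toward N.

22.6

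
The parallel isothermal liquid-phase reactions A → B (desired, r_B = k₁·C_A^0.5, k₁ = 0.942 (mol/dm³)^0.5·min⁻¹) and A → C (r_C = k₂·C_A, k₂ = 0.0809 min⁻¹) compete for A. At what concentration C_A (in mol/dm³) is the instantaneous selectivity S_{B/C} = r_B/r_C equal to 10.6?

1.21 mol/dm³

S_{B/C} = (k₁/k₂)·C_A^-0.5 ⇒ C_A = (S·k₂/k₁)^(-2).
= (10.6×0.0809/0.942)^(-2) = (0.9103)^(-2) = 1.21 mol/dm³.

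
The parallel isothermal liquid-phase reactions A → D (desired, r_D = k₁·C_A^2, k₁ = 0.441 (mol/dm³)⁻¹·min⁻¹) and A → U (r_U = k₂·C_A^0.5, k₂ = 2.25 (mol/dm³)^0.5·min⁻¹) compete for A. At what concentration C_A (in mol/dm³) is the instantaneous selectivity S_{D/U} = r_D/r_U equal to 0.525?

S_{D/U} = (k₁/k₂)·C_A^1.5 ⇒ C_A = (S·k₂/k₁)^(1/1.5).
= (0.525×2.25/0.441)^(0.6667) = (2.679)^(0.6667) = 1.93 mol/dm³.

1.93 mol/dm³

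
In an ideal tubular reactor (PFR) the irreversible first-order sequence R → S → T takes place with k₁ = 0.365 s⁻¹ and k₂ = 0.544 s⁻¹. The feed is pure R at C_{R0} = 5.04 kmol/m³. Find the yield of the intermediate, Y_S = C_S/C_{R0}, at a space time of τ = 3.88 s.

0.248

Solving the coupled first-order balances gives C_S(τ) = [k₁/(k₂−k₁)]·C_{R0}·(e^(−k₁τ) − e^(−k₂τ)).
e^(−k₁τ) = e^(−0.365×3.88) = e^(−1.416) = 0.2426; e^(−k₂τ) = e^(−2.111) = 0.1212.
C_S = 0.365×5.04/(0.544−0.365) × (0.2426−0.1212) = 10.28×0.1215 = 1.248 kmol/m³.
Y_S = C_S/C_{R0} = 1.248/5.04 = 0.248.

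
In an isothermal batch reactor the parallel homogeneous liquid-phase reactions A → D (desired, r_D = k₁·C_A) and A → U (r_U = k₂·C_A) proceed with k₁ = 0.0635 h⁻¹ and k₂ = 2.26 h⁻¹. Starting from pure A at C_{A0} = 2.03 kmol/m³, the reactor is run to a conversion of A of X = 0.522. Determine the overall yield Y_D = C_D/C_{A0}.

C_A = C_{A0}(1−X) = 0.9703 kmol/m³.
Both paths are first order in A, so the instantaneous fraction to D is constant: dC_D/d(−C_A) = k₁/(k₁+k₂) = 0.02733.
C_D = 0.02733·(C_{A0}−C_A) = 0.02733×1.060 = 0.0290 kmol/m³.
Y_D = C_D/C_{A0} = 0.02896/2.03 = 0.0143.

0.0143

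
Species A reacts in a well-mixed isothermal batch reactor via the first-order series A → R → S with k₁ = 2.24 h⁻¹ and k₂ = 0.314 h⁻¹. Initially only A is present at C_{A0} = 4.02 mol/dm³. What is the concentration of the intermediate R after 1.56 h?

2.72 mol/dm³

Solving the coupled first-order balances gives C_R(t) = [k₁/(k₂−k₁)]·C_{A0}·(e^(−k₁t) − e^(−k₂t)).
e^(−k₁t) = e^(−2.24×1.56) = e^(−3.494) = 0.03037; e^(−k₂t) = e^(−0.4898) = 0.6127.
C_R = 2.24×4.02/(0.314−2.24) × (0.03037−0.6127) = (-4.675)×(-0.5824) = 2.723 mol/dm³.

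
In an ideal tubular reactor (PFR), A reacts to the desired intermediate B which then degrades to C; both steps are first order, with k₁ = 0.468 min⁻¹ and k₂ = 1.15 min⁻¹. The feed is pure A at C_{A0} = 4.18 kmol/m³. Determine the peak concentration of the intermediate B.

0.918 kmol/m³

At the optimum, C_{B,max}/C_{A0} = (k₁/k₂)^[k₂/(k₂−k₁)].
= (0.468/1.15)^(1.15/(1.15−0.468)) = (0.4070)^(1.686) = 0.2196.
C_{B,max} = 0.2196×4.18 = 0.918 kmol/m³.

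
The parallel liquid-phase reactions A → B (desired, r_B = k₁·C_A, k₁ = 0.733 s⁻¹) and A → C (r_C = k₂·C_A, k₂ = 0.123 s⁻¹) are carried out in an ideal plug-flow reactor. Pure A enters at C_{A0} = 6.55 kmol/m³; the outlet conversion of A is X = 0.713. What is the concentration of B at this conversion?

C_A = C_{A0}(1−X) = 1.880 kmol/m³.
Both paths are first order in A, so the instantaneous fraction to B is constant: dC_B/d(−C_A) = k₁/(k₁+k₂) = 0.8563.
C_B = 0.8563·(C_{A0}−C_A) = 0.8563×4.670 = 4.00 kmol/m³.

4.00 kmol/m³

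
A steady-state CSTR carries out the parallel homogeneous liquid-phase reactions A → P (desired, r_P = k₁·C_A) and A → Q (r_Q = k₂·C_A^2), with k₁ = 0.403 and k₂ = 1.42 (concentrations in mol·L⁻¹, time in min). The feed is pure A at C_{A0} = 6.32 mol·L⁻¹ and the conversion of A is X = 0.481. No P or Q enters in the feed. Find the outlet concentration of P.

0.242 mol·L⁻¹

Exit C_A = C_{A0}(1−X) = 6.32×0.519 = 3.280 mol·L⁻¹.
In a CSTR the entire volume is at exit conditions, so r_P = 0.403×3.280 = 1.322 and r_Q = 1.42×3.280^2 = 15.28.
Fraction of consumed A going to P: r_P/(r_P+r_Q) = 0.07963.
C_P = 0.07963·C_{A0}·X = 0.07963×6.32×0.481 = 0.242 mol·L⁻¹.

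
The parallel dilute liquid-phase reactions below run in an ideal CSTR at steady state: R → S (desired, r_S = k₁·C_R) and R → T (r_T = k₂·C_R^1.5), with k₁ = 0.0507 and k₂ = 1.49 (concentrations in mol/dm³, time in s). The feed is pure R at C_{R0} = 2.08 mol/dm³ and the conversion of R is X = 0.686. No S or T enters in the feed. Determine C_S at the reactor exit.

Exit C_R = C_{R0}(1−X) = 2.08×0.314 = 0.6531 mol/dm³.
A CSTR operates uniformly at the exit composition, giving r_S = 0.03311 and r_T = 0.7865 (each k·C_R^n at C_R = 0.6531).
Fraction of consumed R going to S: r_S/(r_S+r_T) = 0.04040.
C_S = 0.04040·C_{R0}·X = 0.04040×2.08×0.686 = 0.0577 mol/dm³.

0.0577 mol/dm³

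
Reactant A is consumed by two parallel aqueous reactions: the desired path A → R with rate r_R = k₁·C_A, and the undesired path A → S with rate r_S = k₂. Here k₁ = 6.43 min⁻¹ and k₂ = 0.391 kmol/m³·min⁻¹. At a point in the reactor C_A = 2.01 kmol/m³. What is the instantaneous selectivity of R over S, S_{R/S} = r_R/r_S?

S_{R/S} = r_R/r_S = (k₁·C_A)/(k₂) = (k₁/k₂)·C_A.
= (6.43×2.010) / (0.391) = 12.92/0.3910 = 33.1.

33.1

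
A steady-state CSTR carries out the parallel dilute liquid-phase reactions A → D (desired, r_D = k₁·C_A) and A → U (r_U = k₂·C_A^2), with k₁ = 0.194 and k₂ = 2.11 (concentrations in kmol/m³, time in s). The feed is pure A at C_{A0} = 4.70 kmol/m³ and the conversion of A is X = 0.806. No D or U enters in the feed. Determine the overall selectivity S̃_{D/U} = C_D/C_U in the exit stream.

0.101

Exit C_A = C_{A0}(1−X) = 4.70×0.194 = 0.9118 kmol/m³.
A CSTR operates uniformly at the exit composition, giving r_D = 0.1769 and r_U = 1.754 (each k·C_A^n at C_A = 0.9118).
Overall selectivity = C_D/C_U = r_Dτ/(r_Uτ) = r_D/r_U = 0.101.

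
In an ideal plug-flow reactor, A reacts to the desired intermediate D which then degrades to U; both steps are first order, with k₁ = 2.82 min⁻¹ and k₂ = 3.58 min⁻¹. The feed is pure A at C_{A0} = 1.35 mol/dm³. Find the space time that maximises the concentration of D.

0.314 min

The intermediate peaks when r₁ = r₂, i.e. k₁e^(−k₁τ) = k₂e^(−k₂τ), giving τ_opt = ln(k₂/k₁)/(k₂−k₁).
= ln(3.58/2.82)/(3.58−2.82) = ln(1.270)/0.7600 = 0.2386/0.7600 = 0.314 min.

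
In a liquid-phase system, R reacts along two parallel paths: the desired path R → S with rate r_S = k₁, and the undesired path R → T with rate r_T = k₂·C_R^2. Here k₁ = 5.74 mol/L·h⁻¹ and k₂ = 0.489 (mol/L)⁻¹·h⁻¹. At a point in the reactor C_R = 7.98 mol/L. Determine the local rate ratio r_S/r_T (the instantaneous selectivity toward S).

0.184

S_{S/T} = r_S/r_T = (k₁)/(k₂·C_R^2) = (k₁/k₂)·C_R^-2.
= (5.74) / (0.489×7.980^2) = 5.740/31.14 = 0.184.
The undesired path is higher order in R, so low C_R (CSTR or dilute feed) favours S.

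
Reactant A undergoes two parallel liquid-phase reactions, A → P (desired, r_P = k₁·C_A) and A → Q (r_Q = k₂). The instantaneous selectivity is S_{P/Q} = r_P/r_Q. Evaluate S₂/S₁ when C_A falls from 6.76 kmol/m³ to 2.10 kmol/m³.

0.311

S_{P/Q} = (k₁/k₂)·C_A, so S₂/S₁ = (C_{A,2}/C_{A,1}).
= 2.10/6.76 = 0.311.
Selectivity toward P falls as C_A falls — high-concentration operation is favoured.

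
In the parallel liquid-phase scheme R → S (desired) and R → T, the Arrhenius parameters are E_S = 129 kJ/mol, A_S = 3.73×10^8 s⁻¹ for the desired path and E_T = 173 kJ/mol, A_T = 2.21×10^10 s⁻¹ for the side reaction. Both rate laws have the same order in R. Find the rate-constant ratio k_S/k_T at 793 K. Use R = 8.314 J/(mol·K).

k_S/k_T = (A_S/A_T)·exp[−(E_S−E_T)/(RT)] = (A_S/A_T)·exp[(E_T−E_S)/(RT)].
(E_T−E_S)/(RT) = (173−129)×10³/(8.314×793) = 44000/6593 = 6.674.
k_S/k_T = (3.73×10^8/2.21×10^10)·exp(6.674) = 0.01688 × 791.4 = 13.4.
Since E_S < E_T, lowering the temperature improves selectivity toward S.

13.4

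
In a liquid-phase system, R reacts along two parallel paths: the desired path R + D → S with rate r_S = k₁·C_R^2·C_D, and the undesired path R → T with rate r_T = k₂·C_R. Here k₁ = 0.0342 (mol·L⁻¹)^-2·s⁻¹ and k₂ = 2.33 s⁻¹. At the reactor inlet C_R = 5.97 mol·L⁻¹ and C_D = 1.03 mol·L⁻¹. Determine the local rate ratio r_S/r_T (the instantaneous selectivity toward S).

S_{S/T} = r_S/r_T = (k₁·C_R^2·C_D)/(k₂·C_R) = (k₁/k₂)·C_R·C_D.
= (0.0342×5.970^2×1.030) / (2.33×5.970) = 1.255/13.91 = 0.0903.
Since the desired path is higher order in R, keeping C_R high (PFR or concentrated feed) favours S.

0.0903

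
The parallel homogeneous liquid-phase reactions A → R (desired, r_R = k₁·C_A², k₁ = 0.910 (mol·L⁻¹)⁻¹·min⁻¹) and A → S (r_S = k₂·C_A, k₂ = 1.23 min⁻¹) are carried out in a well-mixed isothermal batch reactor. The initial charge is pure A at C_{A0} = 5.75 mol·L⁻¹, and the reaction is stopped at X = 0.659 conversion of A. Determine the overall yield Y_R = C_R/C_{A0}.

C_A = C_{A0}(1−X) = 1.961 mol·L⁻¹.
Along a PFR/batch, dC_S/dC_A = −r_S/(r_R+r_S) = −k₂/(k₂+k₁·C_A).
Integrating from C_{A0} to C_A: C_S = (1.23/0.910)·ln[(1.23+0.910·5.75)/(1.23+0.910·1.96)] = 1.352·ln(6.463/3.014) = 1.031 mol·L⁻¹.
Then C_R = (C_{A0}−C_A) − C_S = 3.789 − 1.031 = 2.758 mol·L⁻¹.
Y_R = C_R/C_{A0} = 2.758/5.75 = 0.480.

0.480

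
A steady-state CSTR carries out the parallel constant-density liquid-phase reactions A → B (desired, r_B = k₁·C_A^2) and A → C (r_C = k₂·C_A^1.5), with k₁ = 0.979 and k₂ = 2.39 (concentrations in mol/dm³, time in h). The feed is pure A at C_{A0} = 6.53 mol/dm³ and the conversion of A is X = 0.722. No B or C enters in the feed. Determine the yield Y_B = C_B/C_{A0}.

Exit C_A = C_{A0}(1−X) = 6.53×0.278 = 1.815 mol/dm³.
A CSTR operates uniformly at the exit composition, giving r_B = 3.226 and r_C = 5.846 (each k·C_A^n at C_A = 1.815).
Fraction of consumed A going to B: r_B/(r_B+r_C) = 0.3556.
C_B = 0.3556·C_{A0}·X = 0.3556×6.53×0.722 = 1.68 mol/dm³; Y_B = C_B/C_{A0} = 0.257.

0.257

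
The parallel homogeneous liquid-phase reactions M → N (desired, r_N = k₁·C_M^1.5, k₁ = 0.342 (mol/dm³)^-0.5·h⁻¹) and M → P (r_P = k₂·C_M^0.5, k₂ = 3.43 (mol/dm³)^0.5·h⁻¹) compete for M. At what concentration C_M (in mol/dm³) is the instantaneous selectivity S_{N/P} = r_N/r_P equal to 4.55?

45.6 mol/dm³

S_{N/P} = (k₁/k₂)·C_M ⇒ C_M = S·k₂/k₁.
= 4.55×3.43/0.342 = 45.6 mol/dm³.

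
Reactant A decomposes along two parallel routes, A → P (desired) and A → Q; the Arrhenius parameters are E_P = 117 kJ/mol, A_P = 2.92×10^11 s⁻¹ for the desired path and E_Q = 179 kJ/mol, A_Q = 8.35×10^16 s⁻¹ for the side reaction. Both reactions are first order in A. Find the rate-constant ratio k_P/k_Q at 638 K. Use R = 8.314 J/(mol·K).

k_P/k_Q = (A_P/A_Q)·exp[−(E_P−E_Q)/(RT)] = (A_P/A_Q)·exp[(E_Q−E_P)/(RT)].
(E_Q−E_P)/(RT) = (179−117)×10³/(8.314×638) = 62000/5304 = 11.69.
k_P/k_Q = (2.92×10^11/8.35×10^16)·exp(11.69) = 3.497×10^-6 × 1.192×10^5 = 0.417.
Since E_P < E_Q, lowering the temperature improves selectivity toward P.

0.417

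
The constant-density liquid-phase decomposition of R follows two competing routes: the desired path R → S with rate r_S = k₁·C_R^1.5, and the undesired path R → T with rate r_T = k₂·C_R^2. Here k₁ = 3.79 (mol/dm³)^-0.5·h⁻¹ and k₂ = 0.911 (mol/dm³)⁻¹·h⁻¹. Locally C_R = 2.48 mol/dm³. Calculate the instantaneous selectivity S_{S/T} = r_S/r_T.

2.64

S_{S/T} = r_S/r_T = (k₁·C_R^1.5)/(k₂·C_R^2) = (k₁/k₂)·C_R^-0.5.
= (3.79×2.480^1.5) / (0.911×2.480^2) = 14.80/5.603 = 2.64.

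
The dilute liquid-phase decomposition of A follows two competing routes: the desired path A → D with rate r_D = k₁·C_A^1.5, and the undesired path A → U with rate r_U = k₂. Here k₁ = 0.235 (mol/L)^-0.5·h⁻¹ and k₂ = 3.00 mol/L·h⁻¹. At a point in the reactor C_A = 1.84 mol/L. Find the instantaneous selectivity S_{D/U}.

0.196

S_{D/U} = r_D/r_U = (k₁·C_A^1.5)/(k₂) = (k₁/k₂)·C_A^1.5.
= (0.235×1.840^1.5) / (3.00) = 0.5865/3.000 = 0.196.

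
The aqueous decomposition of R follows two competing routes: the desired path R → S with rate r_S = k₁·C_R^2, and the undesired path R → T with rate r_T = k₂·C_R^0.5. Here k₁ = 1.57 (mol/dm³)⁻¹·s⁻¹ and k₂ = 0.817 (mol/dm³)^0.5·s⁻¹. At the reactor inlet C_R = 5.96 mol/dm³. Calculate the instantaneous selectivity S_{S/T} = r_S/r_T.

28.0

S_{S/T} = r_S/r_T = (k₁·C_R^2)/(k₂·C_R^0.5) = (k₁/k₂)·C_R^1.5.
= (1.57×5.960^2) / (0.817×5.960^0.5) = 55.77/1.995 = 28.0.
Since the desired path is higher order in R, keeping C_R high (PFR or concentrated feed) favours S.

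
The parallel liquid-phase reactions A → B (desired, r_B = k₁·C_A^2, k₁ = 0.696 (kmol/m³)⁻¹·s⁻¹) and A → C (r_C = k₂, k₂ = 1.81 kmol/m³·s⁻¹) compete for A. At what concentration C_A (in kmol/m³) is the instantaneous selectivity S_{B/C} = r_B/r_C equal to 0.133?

0.588 kmol/m³

S_{B/C} = (k₁/k₂)·C_A^2 ⇒ C_A = (S·k₂/k₁)^(0.5).
= (0.133×1.81/0.696)^(0.5) = (0.3459)^(0.5) = 0.588 kmol/m³.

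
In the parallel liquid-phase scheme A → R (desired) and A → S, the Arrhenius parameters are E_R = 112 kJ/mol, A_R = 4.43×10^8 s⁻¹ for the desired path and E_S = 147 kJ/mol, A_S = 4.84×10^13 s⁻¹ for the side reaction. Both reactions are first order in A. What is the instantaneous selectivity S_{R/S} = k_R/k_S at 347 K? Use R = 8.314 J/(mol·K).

k_R/k_S = (A_R/A_S)·exp[−(E_R−E_S)/(RT)] = (A_R/A_S)·exp[(E_S−E_R)/(RT)].
(E_S−E_R)/(RT) = (147−112)×10³/(8.314×347) = 35000/2885 = 12.13.
k_R/k_S = (4.43×10^8/4.84×10^13)·exp(12.13) = 9.153×10^-6 × 1.857×10^5 = 1.70.
Since E_R < E_S, lowering the temperature improves selectivity toward R.

1.70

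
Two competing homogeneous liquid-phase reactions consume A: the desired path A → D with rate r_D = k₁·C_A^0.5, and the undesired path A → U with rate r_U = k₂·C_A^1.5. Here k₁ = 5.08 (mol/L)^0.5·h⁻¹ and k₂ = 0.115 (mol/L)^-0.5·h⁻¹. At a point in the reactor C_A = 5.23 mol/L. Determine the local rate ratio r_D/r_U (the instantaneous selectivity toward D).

S_{D/U} = r_D/r_U = (k₁·C_A^0.5)/(k₂·C_A^1.5) = (k₁/k₂)·C_A⁻¹.
= (5.08×5.230^0.5) / (0.115×5.230^1.5) = 11.62/1.375 = 8.45.
The undesired path is higher order in A, so low C_A (CSTR or dilute feed) favours D.

8.45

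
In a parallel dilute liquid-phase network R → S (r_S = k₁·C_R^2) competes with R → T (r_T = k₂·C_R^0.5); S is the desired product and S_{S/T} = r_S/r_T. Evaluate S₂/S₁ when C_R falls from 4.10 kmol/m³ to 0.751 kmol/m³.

0.0784

S_{S/T} = (k₁/k₂)·C_R^1.5, so S₂/S₁ = (C_{R,2}/C_{R,1})^1.5.
= (0.751/4.10)^1.5 = (0.1832)^1.5 = 0.0784.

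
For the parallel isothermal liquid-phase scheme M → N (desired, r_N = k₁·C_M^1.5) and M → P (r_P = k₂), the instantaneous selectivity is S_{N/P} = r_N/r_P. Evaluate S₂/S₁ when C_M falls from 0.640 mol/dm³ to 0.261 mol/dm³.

0.260

S_{N/P} = (k₁/k₂)·C_M^1.5, so S₂/S₁ = (C_{M,2}/C_{M,1})^1.5.
= (0.261/0.640)^1.5 = (0.4078)^1.5 = 0.260.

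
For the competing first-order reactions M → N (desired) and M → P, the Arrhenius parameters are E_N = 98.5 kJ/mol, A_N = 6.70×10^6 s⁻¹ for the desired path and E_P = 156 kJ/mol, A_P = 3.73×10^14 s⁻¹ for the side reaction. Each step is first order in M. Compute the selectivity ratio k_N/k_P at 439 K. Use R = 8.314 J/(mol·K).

With equal orders, S_{N/P} = k_N/k_P = (A_N/A_P)·exp[(E_P−E_N)/(RT)].
(E_P−E_N)/(RT) = (156−98.5)×10³/(8.314×439) = 57500/3650 = 15.75.
k_N/k_P = (6.70×10^6/3.73×10^14)·exp(15.75) = 1.796×10^-8 × 6.949×10^6 = 0.125.
Since E_N < E_P, lowering the temperature improves selectivity toward N.

0.125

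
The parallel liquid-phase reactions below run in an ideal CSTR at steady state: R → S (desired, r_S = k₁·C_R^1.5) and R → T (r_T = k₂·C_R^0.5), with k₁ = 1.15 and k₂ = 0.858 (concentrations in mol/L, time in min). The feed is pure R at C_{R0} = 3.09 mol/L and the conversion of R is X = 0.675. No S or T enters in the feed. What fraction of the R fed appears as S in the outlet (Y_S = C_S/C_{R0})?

Exit C_R = C_{R0}(1−X) = 3.09×0.325 = 1.004 mol/L.
Rates in a CSTR are evaluated at the outlet concentration: r_S = 1.15×1.004^1.5 = 1.157, r_T = 0.858×1.004^0.5 = 0.8598.
Fraction of consumed R going to S: r_S/(r_S+r_T) = 0.5737.
C_S = 0.5737·C_{R0}·X = 0.5737×3.09×0.675 = 1.20 mol/L; Y_S = C_S/C_{R0} = 0.387.

0.387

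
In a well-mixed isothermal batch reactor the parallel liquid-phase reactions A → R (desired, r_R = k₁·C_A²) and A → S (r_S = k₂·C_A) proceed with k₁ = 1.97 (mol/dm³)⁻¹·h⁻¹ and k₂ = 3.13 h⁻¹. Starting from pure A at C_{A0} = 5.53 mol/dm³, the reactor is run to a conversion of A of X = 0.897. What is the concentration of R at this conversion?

3.06 mol/dm³

C_A = C_{A0}(1−X) = 0.5696 mol/dm³.
Along a PFR/batch, dC_S/dC_A = −r_S/(r_R+r_S) = −k₂/(k₂+k₁·C_A).
Integrating from C_{A0} to C_A: C_S = (3.13/1.97)·ln[(3.13+1.97·5.53)/(3.13+1.97·0.570)] = 1.589·ln(14.02/4.252) = 1.896 mol/dm³.
Then C_R = (C_{A0}−C_A) − C_S = 4.960 − 1.896 = 3.064 mol/dm³.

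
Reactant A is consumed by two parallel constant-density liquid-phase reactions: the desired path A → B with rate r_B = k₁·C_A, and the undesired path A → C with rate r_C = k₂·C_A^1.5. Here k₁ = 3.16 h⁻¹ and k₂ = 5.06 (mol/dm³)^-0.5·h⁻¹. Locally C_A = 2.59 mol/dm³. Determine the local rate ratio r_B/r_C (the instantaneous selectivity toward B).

0.388

S_{B/C} = r_B/r_C = (k₁·C_A)/(k₂·C_A^1.5) = (k₁/k₂)·C_A^-0.5.
= (3.16×2.590) / (5.06×2.590^1.5) = 8.184/21.09 = 0.388.
The undesired path is higher order in A, so low C_A (CSTR or dilute feed) favours B.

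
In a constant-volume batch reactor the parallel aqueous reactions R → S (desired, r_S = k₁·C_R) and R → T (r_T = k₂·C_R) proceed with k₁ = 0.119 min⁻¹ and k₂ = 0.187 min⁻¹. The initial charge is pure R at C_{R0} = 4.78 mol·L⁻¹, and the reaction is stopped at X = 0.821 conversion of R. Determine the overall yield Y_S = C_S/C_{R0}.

0.319

C_R = C_{R0}(1−X) = 0.8556 mol·L⁻¹.
Both paths are first order in R, so the instantaneous fraction to S is constant: dC_S/d(−C_R) = k₁/(k₁+k₂) = 0.3889.
C_S = 0.3889·(C_{R0}−C_R) = 0.3889×3.924 = 1.53 mol·L⁻¹.
Y_S = C_S/C_{R0} = 1.526/4.78 = 0.319.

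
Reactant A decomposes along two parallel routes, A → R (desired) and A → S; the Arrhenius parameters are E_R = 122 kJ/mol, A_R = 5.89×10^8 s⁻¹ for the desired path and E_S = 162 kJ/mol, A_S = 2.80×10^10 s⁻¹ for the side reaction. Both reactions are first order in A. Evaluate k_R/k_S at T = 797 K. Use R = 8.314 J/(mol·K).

8.80

k_R/k_S = (A_R/A_S)·exp[−(E_R−E_S)/(RT)] = (A_R/A_S)·exp[(E_S−E_R)/(RT)].
(E_S−E_R)/(RT) = (162−122)×10³/(8.314×797) = 40000/6626 = 6.037.
k_R/k_S = (5.89×10^8/2.80×10^10)·exp(6.037) = 0.02104 × 418.5 = 8.80.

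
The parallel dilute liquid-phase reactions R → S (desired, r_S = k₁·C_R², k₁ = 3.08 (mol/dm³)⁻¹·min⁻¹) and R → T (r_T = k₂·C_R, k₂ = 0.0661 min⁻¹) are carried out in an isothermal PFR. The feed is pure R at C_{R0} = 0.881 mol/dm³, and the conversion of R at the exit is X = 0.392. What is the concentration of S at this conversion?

0.335 mol/dm³

C_R = C_{R0}(1−X) = 0.5356 mol/dm³.
Along a PFR/batch, dC_T/dC_R = −r_T/(r_S+r_T) = −k₂/(k₂+k₁·C_R).
Integrating from C_{R0} to C_R: C_T = (0.0661/3.08)·ln[(0.0661+3.08·0.881)/(0.0661+3.08·0.536)] = 0.02146·ln(2.780/1.716) = 0.01035 mol/dm³.
Then C_S = (C_{R0}−C_R) − C_T = 0.3454 − 0.01035 = 0.3350 mol/dm³.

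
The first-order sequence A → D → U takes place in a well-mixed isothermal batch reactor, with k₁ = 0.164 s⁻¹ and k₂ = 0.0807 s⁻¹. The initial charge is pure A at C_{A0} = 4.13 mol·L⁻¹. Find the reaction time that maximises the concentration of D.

8.51 s

Setting dC_D/dt = 0 gives t_opt = ln(k₂/k₁)/(k₂−k₁).
= ln(0.0807/0.164)/(0.0807−0.164) = ln(0.4921)/-0.08330 = -0.7091/-0.08330 = 8.51 s.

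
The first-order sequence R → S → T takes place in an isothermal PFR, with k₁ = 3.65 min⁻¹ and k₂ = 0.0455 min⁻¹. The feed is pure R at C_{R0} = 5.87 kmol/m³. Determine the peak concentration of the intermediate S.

5.55 kmol/m³

For a first-order series the maximum intermediate yield is C_{S,max}/C_{R0} = (k₁/k₂)^[k₂/(k₂−k₁)].
= (3.65/0.0455)^(0.0455/(0.0455−3.65)) = (80.22)^(-0.01262) = 0.9462.
C_{S,max} = 0.9462×5.87 = 5.55 kmol/m³.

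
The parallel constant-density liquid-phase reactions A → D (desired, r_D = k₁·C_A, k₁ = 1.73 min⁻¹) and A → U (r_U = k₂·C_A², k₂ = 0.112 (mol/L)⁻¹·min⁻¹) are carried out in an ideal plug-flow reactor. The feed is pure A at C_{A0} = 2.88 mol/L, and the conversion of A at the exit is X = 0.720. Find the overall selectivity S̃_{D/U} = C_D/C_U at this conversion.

8.48

C_A = C_{A0}(1−X) = 0.8064 mol/L.
Along a PFR/batch, dC_D/dC_A = −r_D/(r_D+r_U) = −k₁/(k₁+k₂·C_A).
Integrating from C_{A0} to C_A: C_D = (1.73/0.112)·ln[(1.73+0.112·2.88)/(1.73+0.112·0.806)] = 15.45·ln(2.053/1.820) = 1.855 mol/L.
C_U = (C_{A0}−C_A)−C_D = 0.2188 mol/L; S̃_{D/U} = 1.855/0.2188 = 8.48.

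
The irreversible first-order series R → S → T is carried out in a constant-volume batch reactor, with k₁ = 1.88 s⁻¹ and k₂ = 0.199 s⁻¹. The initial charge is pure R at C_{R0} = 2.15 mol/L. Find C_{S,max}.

1.65 mol/L

At the optimum, C_{S,max}/C_{R0} = (k₁/k₂)^[k₂/(k₂−k₁)].
= (1.88/0.199)^(0.199/(0.199−1.88)) = (9.447)^(-0.1184) = 0.7666.
C_{S,max} = 0.7666×2.15 = 1.65 mol/L.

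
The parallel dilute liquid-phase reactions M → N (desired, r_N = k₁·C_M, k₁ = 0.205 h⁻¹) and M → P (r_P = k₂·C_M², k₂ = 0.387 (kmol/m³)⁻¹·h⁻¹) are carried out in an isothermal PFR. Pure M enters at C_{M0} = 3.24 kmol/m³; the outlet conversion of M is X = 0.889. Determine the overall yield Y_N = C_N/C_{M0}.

C_M = C_{M0}(1−X) = 0.3596 kmol/m³.
Along a PFR/batch, dC_N/dC_M = −r_N/(r_N+r_P) = −k₁/(k₁+k₂·C_M).
Integrating from C_{M0} to C_M: C_N = (0.205/0.387)·ln[(0.205+0.387·3.24)/(0.205+0.387·0.360)] = 0.5297·ln(1.459/0.3442) = 0.7650 kmol/m³.
Y_N = C_N/C_{M0} = 0.7650/3.24 = 0.236.

0.236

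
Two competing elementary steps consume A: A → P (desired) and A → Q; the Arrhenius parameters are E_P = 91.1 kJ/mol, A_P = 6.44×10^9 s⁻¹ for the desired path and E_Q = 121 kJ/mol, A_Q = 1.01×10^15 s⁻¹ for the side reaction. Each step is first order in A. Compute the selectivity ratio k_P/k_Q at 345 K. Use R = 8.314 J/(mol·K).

With equal orders, S_{P/Q} = k_P/k_Q = (A_P/A_Q)·exp[(E_Q−E_P)/(RT)].
(E_Q−E_P)/(RT) = (121−91.1)×10³/(8.314×345) = 29900/2868 = 10.42.
k_P/k_Q = (6.44×10^9/1.01×10^15)·exp(10.42) = 6.376×10^-6 × 33664 = 0.215.

0.215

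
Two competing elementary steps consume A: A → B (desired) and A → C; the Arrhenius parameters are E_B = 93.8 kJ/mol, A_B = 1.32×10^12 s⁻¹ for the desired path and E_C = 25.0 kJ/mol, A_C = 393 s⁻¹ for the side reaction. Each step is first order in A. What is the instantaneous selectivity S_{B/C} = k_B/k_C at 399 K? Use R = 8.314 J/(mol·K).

3.30

k_B/k_C = (A_B/A_C)·exp[−(E_B−E_C)/(RT)] = (A_B/A_C)·exp[(E_C−E_B)/(RT)].
(E_C−E_B)/(RT) = (25.0−93.8)×10³/(8.314×399) = -68800/3317 = -20.74.
k_B/k_C = (1.32×10^12/393)·exp(-20.74) = 3.359×10^9 × 9.836×10^-10 = 3.30.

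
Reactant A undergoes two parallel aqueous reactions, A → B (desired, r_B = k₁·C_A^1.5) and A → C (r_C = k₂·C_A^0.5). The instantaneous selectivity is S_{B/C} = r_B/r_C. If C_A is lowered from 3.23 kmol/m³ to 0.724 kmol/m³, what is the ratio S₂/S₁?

0.224

S_{B/C} = (k₁/k₂)·C_A, so S₂/S₁ = (C_{A,2}/C_{A,1}).
= 0.724/3.23 = 0.224.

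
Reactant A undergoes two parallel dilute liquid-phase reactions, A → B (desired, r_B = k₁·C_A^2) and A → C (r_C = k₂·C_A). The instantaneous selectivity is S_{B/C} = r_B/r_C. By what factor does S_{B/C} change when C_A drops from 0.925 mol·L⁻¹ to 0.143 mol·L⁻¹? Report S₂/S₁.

0.155

S_{B/C} = (k₁/k₂)·C_A, so S₂/S₁ = (C_{A,2}/C_{A,1}).
= 0.143/0.925 = 0.155.
Selectivity toward B falls as C_A falls — high-concentration operation is favoured.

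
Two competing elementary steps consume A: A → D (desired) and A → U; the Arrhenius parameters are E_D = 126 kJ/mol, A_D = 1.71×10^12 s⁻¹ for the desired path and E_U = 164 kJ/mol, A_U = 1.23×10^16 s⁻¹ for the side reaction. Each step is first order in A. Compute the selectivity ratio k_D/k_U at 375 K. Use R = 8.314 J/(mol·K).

Since both paths have the same order in A, the concentration cancels and S_{D/U} = k_D/k_U = (A_D/A_U)·exp[(E_U−E_D)/(RT)].
(E_U−E_D)/(RT) = (164−126)×10³/(8.314×375) = 38000/3118 = 12.19.
k_D/k_U = (1.71×10^12/1.23×10^16)·exp(12.19) = 1.390×10^-4 × 1.965×10^5 = 27.3.
Since E_D < E_U, lowering the temperature improves selectivity toward D.

27.3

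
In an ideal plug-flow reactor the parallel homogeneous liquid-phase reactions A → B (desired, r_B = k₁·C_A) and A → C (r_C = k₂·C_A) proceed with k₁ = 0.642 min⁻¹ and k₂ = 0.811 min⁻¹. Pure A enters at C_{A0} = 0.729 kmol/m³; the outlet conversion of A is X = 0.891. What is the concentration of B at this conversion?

C_A = C_{A0}(1−X) = 0.07946 kmol/m³.
Both paths are first order in A, so the instantaneous fraction to B is constant: dC_B/d(−C_A) = k₁/(k₁+k₂) = 0.4418.
C_B = 0.4418·(C_{A0}−C_A) = 0.4418×0.6495 = 0.287 kmol/m³.

0.287 kmol/m³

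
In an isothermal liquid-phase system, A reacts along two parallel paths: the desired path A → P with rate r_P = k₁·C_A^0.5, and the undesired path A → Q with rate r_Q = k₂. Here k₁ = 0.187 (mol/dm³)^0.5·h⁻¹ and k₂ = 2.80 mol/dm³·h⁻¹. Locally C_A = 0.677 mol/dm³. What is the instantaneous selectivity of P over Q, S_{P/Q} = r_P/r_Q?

0.0550

S_{P/Q} = r_P/r_Q = (k₁·C_A^0.5)/(k₂) = (k₁/k₂)·C_A^0.5.
= (0.187×0.6770^0.5) / (2.80) = 0.1539/2.800 = 0.0550.
Since the desired path is higher order in A, keeping C_A high (PFR or concentrated feed) favours P.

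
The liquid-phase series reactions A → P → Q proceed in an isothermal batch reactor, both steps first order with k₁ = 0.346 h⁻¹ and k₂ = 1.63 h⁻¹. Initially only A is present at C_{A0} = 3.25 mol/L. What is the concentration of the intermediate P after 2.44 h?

Solving the coupled first-order balances gives C_P(t) = [k₁/(k₂−k₁)]·C_{A0}·(e^(−k₁t) − e^(−k₂t)).
e^(−k₁t) = e^(−0.346×2.44) = e^(−0.8442) = 0.4299; e^(−k₂t) = e^(−3.977) = 0.01874.
C_P = 0.346×3.25/(1.63−0.346) × (0.4299−0.01874) = 0.8758×0.4111 = 0.3601 mol/L.

0.360 mol/L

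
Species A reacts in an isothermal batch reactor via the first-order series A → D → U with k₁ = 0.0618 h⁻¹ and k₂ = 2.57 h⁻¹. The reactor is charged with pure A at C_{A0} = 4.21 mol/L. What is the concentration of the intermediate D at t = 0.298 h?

0.0536 mol/L

Solving the coupled first-order balances gives C_D(t) = [k₁/(k₂−k₁)]·C_{A0}·(e^(−k₁t) − e^(−k₂t)).
e^(−k₁t) = e^(−0.0618×0.298) = e^(−0.01842) = 0.9818; e^(−k₂t) = e^(−0.7659) = 0.4649.
C_D = 0.0618×4.21/(2.57−0.0618) × (0.9818−0.4649) = 0.1037×0.5168 = 0.05361 mol/L.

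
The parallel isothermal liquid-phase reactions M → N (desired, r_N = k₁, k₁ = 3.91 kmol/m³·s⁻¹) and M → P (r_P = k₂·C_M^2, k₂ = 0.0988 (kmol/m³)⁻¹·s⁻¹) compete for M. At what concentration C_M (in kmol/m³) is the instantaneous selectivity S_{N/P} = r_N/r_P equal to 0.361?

S_{N/P} = (k₁/k₂)·C_M^-2 ⇒ C_M = (S·k₂/k₁)^(-0.5).
= (0.361×0.0988/3.91)^(-0.5) = (0.009122)^(-0.5) = 10.5 kmol/m³.

10.5 kmol/m³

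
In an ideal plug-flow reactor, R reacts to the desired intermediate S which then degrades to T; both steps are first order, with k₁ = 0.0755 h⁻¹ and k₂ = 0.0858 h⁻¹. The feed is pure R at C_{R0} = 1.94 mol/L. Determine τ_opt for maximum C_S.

12.4 h

Setting dC_S/dτ = 0 gives τ_opt = ln(k₂/k₁)/(k₂−k₁).
= ln(0.0858/0.0755)/(0.0858−0.0755) = ln(1.136)/0.01030 = 0.1279/0.01030 = 12.4 h.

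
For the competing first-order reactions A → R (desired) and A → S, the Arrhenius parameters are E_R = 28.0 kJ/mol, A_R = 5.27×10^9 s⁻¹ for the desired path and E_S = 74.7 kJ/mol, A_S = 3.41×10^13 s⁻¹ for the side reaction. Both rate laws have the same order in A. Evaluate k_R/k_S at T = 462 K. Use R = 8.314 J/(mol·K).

29.5

k_R/k_S = (A_R/A_S)·exp[−(E_R−E_S)/(RT)] = (A_R/A_S)·exp[(E_S−E_R)/(RT)].
(E_S−E_R)/(RT) = (74.7−28.0)×10³/(8.314×462) = 46700/3841 = 12.16.
k_R/k_S = (5.27×10^9/3.41×10^13)·exp(12.16) = 1.545×10^-4 × 1.906×10^5 = 29.5.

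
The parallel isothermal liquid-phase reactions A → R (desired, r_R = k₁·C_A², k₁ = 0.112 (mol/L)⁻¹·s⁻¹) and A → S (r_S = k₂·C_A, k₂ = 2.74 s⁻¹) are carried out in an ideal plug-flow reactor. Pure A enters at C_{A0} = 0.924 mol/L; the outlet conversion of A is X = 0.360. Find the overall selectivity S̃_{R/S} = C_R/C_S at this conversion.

C_A = C_{A0}(1−X) = 0.5914 mol/L.
Along a PFR/batch, dC_S/dC_A = −r_S/(r_R+r_S) = −k₂/(k₂+k₁·C_A).
Integrating from C_{A0} to C_A: C_S = (2.74/0.112)·ln[(2.74+0.112·0.924)/(2.74+0.112·0.591)] = 24.46·ln(2.843/2.806) = 0.3227 mol/L.
Then C_R = (C_{A0}−C_A) − C_S = 0.3326 − 0.3227 = 0.009988 mol/L.
S̃_{R/S} = C_R/C_S = 0.009988/0.3227 = 0.0310.

0.0310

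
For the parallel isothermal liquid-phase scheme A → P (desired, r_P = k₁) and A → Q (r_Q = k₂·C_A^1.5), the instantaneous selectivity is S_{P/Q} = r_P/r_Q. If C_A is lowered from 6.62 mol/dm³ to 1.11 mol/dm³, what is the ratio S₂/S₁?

14.6

S_{P/Q} = (k₁/k₂)·C_A^-1.5, so S₂/S₁ = (C_{A,2}/C_{A,1})^-1.5.
= (1.11/6.62)^(-1.5) = (0.1677)^(-1.5) = 14.6.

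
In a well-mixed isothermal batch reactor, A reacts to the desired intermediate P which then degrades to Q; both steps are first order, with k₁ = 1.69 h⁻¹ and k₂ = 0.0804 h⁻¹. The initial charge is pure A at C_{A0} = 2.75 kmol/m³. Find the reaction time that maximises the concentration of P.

1.89 h

The intermediate peaks when r₁ = r₂, i.e. k₁e^(−k₁t) = k₂e^(−k₂t), giving t_opt = ln(k₂/k₁)/(k₂−k₁).
= ln(0.0804/1.69)/(0.0804−1.69) = ln(0.04757)/-1.610 = -3.045/-1.610 = 1.89 h.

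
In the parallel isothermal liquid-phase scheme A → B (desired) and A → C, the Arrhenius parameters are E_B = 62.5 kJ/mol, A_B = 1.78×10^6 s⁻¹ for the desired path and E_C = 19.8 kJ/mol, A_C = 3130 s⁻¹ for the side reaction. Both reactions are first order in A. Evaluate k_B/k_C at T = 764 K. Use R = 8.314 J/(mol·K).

k_B/k_C = (A_B/A_C)·exp[−(E_B−E_C)/(RT)] = (A_B/A_C)·exp[(E_C−E_B)/(RT)].
(E_C−E_B)/(RT) = (19.8−62.5)×10³/(8.314×764) = -42700/6352 = -6.722.
k_B/k_C = (1.78×10^6/3130)·exp(-6.722) = 568.7 × 0.001204 = 0.685.

0.685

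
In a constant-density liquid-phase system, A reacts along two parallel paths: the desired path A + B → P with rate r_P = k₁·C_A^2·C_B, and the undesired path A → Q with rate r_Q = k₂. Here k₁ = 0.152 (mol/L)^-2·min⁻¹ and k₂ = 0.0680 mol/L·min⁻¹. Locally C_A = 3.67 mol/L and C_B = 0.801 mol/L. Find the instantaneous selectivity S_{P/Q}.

S_{P/Q} = r_P/r_Q = (k₁·C_A^2·C_B)/(k₂) = (k₁/k₂)·C_A^2·C_B.
= (0.152×3.670^2×0.8010) / (0.0680) = 1.640/0.06800 = 24.1.

24.1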